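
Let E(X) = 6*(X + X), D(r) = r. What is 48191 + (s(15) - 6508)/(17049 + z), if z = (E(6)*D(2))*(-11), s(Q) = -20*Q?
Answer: 745267007/15465 ≈ 48191.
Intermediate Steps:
E(X) = 12*X (E(X) = 6*(2*X) = 12*X)
z = -1584 (z = ((12*6)*2)*(-11) = (72*2)*(-11) = 144*(-11) = -1584)
48191 + (s(15) - 6508)/(17049 + z) = 48191 + (-20*15 - 6508)/(17049 - 1584) = 48191 + (-300 - 6508)/15465 = 48191 - 6808*1/15465 = 48191 - 6808/15465 = 745267007/15465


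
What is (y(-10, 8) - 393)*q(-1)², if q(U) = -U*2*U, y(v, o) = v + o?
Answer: -1580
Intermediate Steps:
y(v, o) = o + v
q(U) = -2*U² (q(U) = -2*U*U = -2*U²)
(y(-10, 8) - 393)*q(-1)² = ((8 - 10) - 393)*(-2*(-1)²)² = (-2 - 393)*(-2*1)² = -395*(-2)² = -395*4 = -1580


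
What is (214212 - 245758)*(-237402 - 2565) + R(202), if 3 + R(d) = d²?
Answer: 7570039783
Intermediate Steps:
R(d) = -3 + d²
(214212 - 245758)*(-237402 - 2565) + R(202) = (214212 - 245758)*(-237402 - 2565) + (-3 + 202²) = -31546*(-239967) + (-3 + 40804) = 7569998982 + 40801 = 7570039783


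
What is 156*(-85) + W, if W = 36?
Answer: -13224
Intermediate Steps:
156*(-85) + W = 156*(-85) + 36 = -13260 + 36 = -13224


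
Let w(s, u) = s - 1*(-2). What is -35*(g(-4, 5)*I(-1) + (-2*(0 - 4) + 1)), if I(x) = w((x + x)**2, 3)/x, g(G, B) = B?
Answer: 735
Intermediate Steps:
w(s, u) = 2 + s (w(s, u) = s + 2 = 2 + s)
I(x) = (2 + 4*x**2)/x (I(x) = (2 + (x + x)**2)/x = (2 + (2*x)**2)/x = (2 + 4*x**2)/x)
-35*(g(-4, 5)*I(-1) + (-2*(0 - 4) + 1)) = -35*(5*(2/(-1) + 4*(-1)) + (-2*(0 - 4) + 1)) = -35*(5*(2*(-1) - 4) + (-2*(-4) + 1)) = -35*(5*(-2 - 4) + (8 + 1)) = -35*(5*(-6) + 9) = -35*(-30 + 9) = -35*(-21) = 735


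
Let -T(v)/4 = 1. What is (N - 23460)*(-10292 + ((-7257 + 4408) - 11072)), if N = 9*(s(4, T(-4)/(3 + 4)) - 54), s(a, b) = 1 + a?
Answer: 578714913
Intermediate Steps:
T(v) = -4 (T(v) = -4*1 = -4)
N = -441 (N = 9*((1 + 4) - 54) = 9*(5 - 54) = 9*(-49) = -441)
(N - 23460)*(-10292 + ((-7257 + 4408) - 11072)) = (-441 - 23460)*(-10292 + ((-7257 + 4408) - 11072)) = -23901*(-10292 + (-2849 - 11072)) = -23901*(-10292 - 13921) = -23901*(-24213) = 578714913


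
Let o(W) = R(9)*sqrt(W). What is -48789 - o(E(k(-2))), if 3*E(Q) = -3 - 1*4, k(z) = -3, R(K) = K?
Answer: -48789 - 3*I*sqrt(21) ≈ -48789.0 - 13.748*I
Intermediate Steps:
E(Q) = -7/3 (E(Q) = (-3 - 1*4)/3 = (-3 - 4)/3 = (1/3)*(-7) = -7/3)
o(W) = 9*sqrt(W)
-48789 - o(E(k(-2))) = -48789 - 9*sqrt(-7/3) = -48789 - 9*I*sqrt(21)/3 = -48789 - 3*I*sqrt(21)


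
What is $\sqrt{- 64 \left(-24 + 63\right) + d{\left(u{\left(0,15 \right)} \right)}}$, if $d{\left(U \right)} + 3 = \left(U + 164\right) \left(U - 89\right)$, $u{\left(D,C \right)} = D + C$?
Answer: $i \sqrt{15745} \approx 125.48 i$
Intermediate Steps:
$u{\left(D,C \right)} = C + D$
$d{\left(U \right)} = -3 + \left(-89 + U\right) \left(164 + U\right)$ ($d{\left(U \right)} = -3 + \left(U + 164\right) \left(U - 89\right) = -3 + \left(164 + U\right) \left(-89 + U\right) = -3 + \left(-89 + U\right) \left(164 + U\right)$)
$\sqrt{- 64 \left(-24 + 63\right) + d{\left(u{\left(0,15 \right)} \right)}} = \sqrt{- 64 \left(-24 + 63\right) + \left(-14599 + \left(15 + 0\right)^{2} + 75 \left(15 + 0\right)\right)} = \sqrt{\left(-64\right) 39 + \left(-14599 + 15^{2} + 75 \cdot 15\right)} = \sqrt{-2496 + \left(-14599 + 225 + 1125\right)} = \sqrt{-2496 - 13249} = \sqrt{-15745} = i \sqrt{15745}$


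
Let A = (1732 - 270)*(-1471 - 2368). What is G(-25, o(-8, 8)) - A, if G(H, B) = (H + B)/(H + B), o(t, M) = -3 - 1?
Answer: 5612619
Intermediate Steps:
o(t, M) = -4
A = -5612618 (A = 1462*(-3839) = -5612618)
G(H, B) = 1 (G(H, B) = (B + H)/(B + H) = 1)
G(-25, o(-8, 8)) - A = 1 - 1*(-5612618) = 1 + 5612618 = 5612619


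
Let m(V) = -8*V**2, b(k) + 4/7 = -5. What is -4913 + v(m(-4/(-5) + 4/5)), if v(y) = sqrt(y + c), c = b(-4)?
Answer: -4913 + I*sqrt(31913)/35 ≈ -4913.0 + 5.1041*I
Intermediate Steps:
b(k) = -39/7 (b(k) = -4/7 - 5 = -39/7)
c = -39/7 ≈ -5.5714
v(y) = sqrt(-39/7 + y) (v(y) = sqrt(y - 39/7) = sqrt(-39/7 + y))
-4913 + v(m(-4/(-5) + 4/5)) = -4913 + sqrt(-273 + 49*(-8*(-4/(-5) + 4/5)**2))/7 = -4913 + sqrt(-273 + 49*(-8*(-4*(-1/5) + 4*(1/5))**2))/7 = -4913 + sqrt(-273 + 49*(-8*(4/5 + 4/5)**2))/7 = -4913 + sqrt(-273 + 49*(-8*(8/5)**2))/7 = -4913 + sqrt(-273 + 49*(-8*64/25))/7 = -4913 + sqrt(-273 + 49*(-512/25))/7 = -4913 + sqrt(-273 - 25088/25)/7 = -4913 + sqrt(-31913/25)/7 = -4913 + (I*sqrt(31913)/5)/7 = -4913 + I*sqrt(31913)/35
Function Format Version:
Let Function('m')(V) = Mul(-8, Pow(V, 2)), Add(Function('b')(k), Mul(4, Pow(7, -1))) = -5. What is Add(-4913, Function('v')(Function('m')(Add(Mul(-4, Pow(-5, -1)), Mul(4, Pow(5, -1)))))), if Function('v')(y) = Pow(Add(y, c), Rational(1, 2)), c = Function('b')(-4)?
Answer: Add(-4913, Mul(Rational(1, 35), I, Pow(31913, Rational(1, 2)))) ≈ Add(-4913.0, Mul(5.1041, I))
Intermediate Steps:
Function('b')(k) = Rational(-39, 7) (Function('b')(k) = Add(Rational(-4, 7), -5) = Rational(-39, 7))
c = Rational(-39, 7) ≈ -5.5714
Function('v')(y) = Pow(Add(Rational(-39, 7), y), Rational(1, 2)) (Function('v')(y) = Pow(Add(y, Rational(-39, 7)), Rational(1, 2)) = Pow(Add(Rational(-39, 7), y), Rational(1, 2)))
Add(-4913, Function('v')(Function('m')(Add(Mul(-4, Pow(-5, -1)), Mul(4, Pow(5, -1)))))) = Add(-4913, Mul(Rational(1, 7), Pow(Add(-273, Mul(49, Mul(-8, Pow(Add(Mul(-4, Pow(-5, -1)), Mul(4, Pow(5, -1))), 2)))), Rational(1, 2)))) = Add(-4913, Mul(Rational(1, 7), Pow(Add(-273, Mul(49, Mul(-8, Pow(Add(Mul(-4, Rational(-1, 5)), Mul(4, Rational(1, 5))), 2)))), Rational(1, 2)))) = Add(-4913, Mul(Rational(1, 7), Pow(Add(-273, Mul(49, Mul(-8, Pow(Add(Rational(4, 5), Rational(4, 5)), 2)))), Rational(1, 2)))) = Add(-4913, Mul(Rational(1, 7), Pow(Add(-273, Mul(49, Mul(-8, Pow(Rational(8, 5), 2)))), Rational(1, 2)))) = Add(-4913, Mul(Rational(1, 7), Pow(Add(-273, Mul(49, Mul(-8, Rational(64, 25)))), Rational(1, 2)))) = Add(-4913, Mul(Rational(1, 7), Pow(Add(-273, Mul(49, Rational(-512, 25))), Rational(1, 2)))) = Add(-4913, Mul(Rational(1, 7), Pow(Add(-273, Rational(-25088, 25)), Rational(1, 2)))) = Add(-4913, Mul(Rational(1, 7), Pow(Rational(-31913, 25), Rational(1, 2)))) = Add(-4913, Mul(Rational(1, 7), Mul(Rational(1, 5), I, Pow(31913, Rational(1, 2))))) = Add(-4913, Mul(Rational(1, 35), I, Pow(31913, Rational(1, 2))))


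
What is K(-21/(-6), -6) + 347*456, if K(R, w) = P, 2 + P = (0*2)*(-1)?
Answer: 158230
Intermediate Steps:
P = -2 (P = -2 + (0*2)*(-1) = -2 + 0*(-1) = -2 + 0 = -2)
K(R, w) = -2
K(-21/(-6), -6) + 347*456 = -2 + 347*456 = -2 + 158232 = 158230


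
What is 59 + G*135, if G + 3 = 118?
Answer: 15584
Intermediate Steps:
G = 115 (G = -3 + 118 = 115)
59 + G*135 = 59 + 115*135 = 59 + 15525 = 15584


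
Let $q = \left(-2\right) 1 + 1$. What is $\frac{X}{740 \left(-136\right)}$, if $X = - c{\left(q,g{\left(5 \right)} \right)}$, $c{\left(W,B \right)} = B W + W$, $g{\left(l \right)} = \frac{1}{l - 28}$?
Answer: $- \frac{11}{1157360} \approx -9.5044 \cdot 10^{-6}$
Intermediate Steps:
$g{\left(l \right)} = \frac{1}{-28 + l}$
$q = -1$ ($q = -2 + 1 = -1$)
$c{\left(W,B \right)} = W + B W$
$X = \frac{22}{23}$ ($X = - \left(-1\right) \left(1 + \frac{1}{-28 + 5}\right) = - \left(-1\right) \left(1 + \frac{1}{-23}\right) = - \left(-1\right) \left(1 - \frac{1}{23}\right) = - \frac{\left(-1\right) 22}{23} = \left(-1\right) \left(- \frac{22}{23}\right) = \frac{22}{23} \approx 0.95652$)
$\frac{X}{740 \left(-136\right)} = \frac{22}{23 \cdot 740 \left(-136\right)} = \frac{22}{23 \left(-100640\right)} = \frac{22}{23} \left(- \frac{1}{100640}\right) = - \frac{11}{1157360}$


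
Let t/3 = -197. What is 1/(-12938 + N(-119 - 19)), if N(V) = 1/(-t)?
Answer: -591/7646357 ≈ -7.7292e-5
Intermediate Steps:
t = -591 (t = 3*(-197) = -591)
N(V) = 1/591 (N(V) = 1/(-1*(-591)) = 1/591)
1/(-12938 + N(-119 - 19)) = 1/(-12938 + 1/591) = 1/(-7646357/591) = -591/7646357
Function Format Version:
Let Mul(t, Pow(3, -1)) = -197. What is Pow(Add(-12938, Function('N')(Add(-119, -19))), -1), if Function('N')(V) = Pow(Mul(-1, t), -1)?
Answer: Rational(-591, 7646357) ≈ -7.7292e-5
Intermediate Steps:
t = -591 (t = Mul(3, -197) = -591)
Function('N')(V) = Rational(1, 591) (Function('N')(V) = Pow(Mul(-1, -591), -1) = Pow(591, -1) = Rational(1, 591))
Pow(Add(-12938, Function('N')(Add(-119, -19))), -1) = Pow(Add(-12938, Rational(1, 591)), -1) = Pow(Rational(-7646357, 591), -1) = Rational(-591, 7646357)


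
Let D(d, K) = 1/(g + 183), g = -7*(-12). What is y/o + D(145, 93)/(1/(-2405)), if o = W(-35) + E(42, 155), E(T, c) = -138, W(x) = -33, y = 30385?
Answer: -2841350/15219 ≈ -186.70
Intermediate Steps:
g = 84
D(d, K) = 1/267 (D(d, K) = 1/(84 + 183) = 1/267)
o = -171 (o = -33 - 138 = -171)
y/o + D(145, 93)/(1/(-2405)) = 30385/(-171) + 1/(267*(1/(-2405))) = 30385*(-1/171) + 1/(267*(-1/2405)) = -30385/171 + (1/267)*(-2405) = -30385/171 - 2405/267 = -2841350/15219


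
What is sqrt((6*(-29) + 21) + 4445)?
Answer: 2*sqrt(1073) ≈ 65.513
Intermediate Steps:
sqrt((6*(-29) + 21) + 4445) = sqrt((-174 + 21) + 4445) = sqrt(-153 + 4445) = sqrt(4292) = 2*sqrt(1073)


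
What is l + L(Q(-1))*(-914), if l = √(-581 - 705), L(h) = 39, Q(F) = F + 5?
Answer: -35646 + I*√1286 ≈ -35646.0 + 35.861*I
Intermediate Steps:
Q(F) = 5 + F
l = I*√1286 (l = √(-1286) = I*√1286 ≈ 35.861*I)
l + L(Q(-1))*(-914) = I*√1286 + 39*(-914) = I*√1286 - 35646 = -35646 + I*√1286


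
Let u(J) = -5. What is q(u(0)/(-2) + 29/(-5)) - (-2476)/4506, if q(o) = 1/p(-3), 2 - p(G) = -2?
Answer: 7205/9012 ≈ 0.79949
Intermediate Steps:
p(G) = 4 (p(G) = 2 - 1*(-2) = 2 + 2 = 4)
q(o) = ¼ (q(o) = 1/4 = ¼)
q(u(0)/(-2) + 29/(-5)) - (-2476)/4506 = ¼ - (-2476)/4506 = ¼ - 1*(-1238/2253) = ¼ + 1238/2253 = 7205/9012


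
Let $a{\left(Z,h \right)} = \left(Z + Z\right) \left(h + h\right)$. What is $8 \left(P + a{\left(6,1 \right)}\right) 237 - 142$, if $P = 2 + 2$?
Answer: $52946$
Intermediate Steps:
$P = 4$
$a{\left(Z,h \right)} = 4 Z h$ ($a{\left(Z,h \right)} = 2 Z 2 h = 4 Z h$)
$8 \left(P + a{\left(6,1 \right)}\right) 237 - 142 = 8 \left(4 + 4 \cdot 6 \cdot 1\right) 237 - 142 = 8 \left(4 + 24\right) 237 - 142 = 8 \cdot 28 \cdot 237 - 142 = 224 \cdot 237 - 142 = 53088 - 142 = 52946$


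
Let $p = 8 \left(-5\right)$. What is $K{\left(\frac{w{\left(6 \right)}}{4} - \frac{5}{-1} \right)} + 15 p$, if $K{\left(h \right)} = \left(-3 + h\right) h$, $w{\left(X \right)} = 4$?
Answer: $-582$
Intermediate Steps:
$p = -40$
$K{\left(h \right)} = h \left(-3 + h\right)$
$K{\left(\frac{w{\left(6 \right)}}{4} - \frac{5}{-1} \right)} + 15 p = \left(\frac{4}{4} - \frac{5}{-1}\right) \left(-3 + \left(\frac{4}{4} - \frac{5}{-1}\right)\right) + 15 \left(-40\right) = \left(4 \cdot \frac{1}{4} - -5\right) \left(-3 + \left(4 \cdot \frac{1}{4} - -5\right)\right) - 600 = \left(1 + 5\right) \left(-3 + \left(1 + 5\right)\right) - 600 = 6 \left(-3 + 6\right) - 600 = 6 \cdot 3 - 600 = 18 - 600 = -582$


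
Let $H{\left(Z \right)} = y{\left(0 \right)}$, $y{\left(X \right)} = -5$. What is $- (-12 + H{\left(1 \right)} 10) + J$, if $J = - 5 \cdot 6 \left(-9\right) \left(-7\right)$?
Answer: $-1828$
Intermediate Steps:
$H{\left(Z \right)} = -5$
$J = -1890$ ($J = \left(-5\right) \left(-54\right) \left(-7\right) = 270 \left(-7\right) = -1890$)
$- (-12 + H{\left(1 \right)} 10) + J = - (-12 - 50) - 1890 = \left(-1\right) \left(-62\right) - 1890 = 62 - 1890 = -1828$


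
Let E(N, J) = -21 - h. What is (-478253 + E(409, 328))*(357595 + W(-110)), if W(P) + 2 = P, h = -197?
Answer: -170904400191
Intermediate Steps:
E(N, J) = 176 (E(N, J) = -21 - 1*(-197) = -21 + 197 = 176)
W(P) = -2 + P
(-478253 + E(409, 328))*(357595 + W(-110)) = (-478253 + 176)*(357595 + (-2 - 110)) = -478077*(357595 - 112) = -478077*357483 = -170904400191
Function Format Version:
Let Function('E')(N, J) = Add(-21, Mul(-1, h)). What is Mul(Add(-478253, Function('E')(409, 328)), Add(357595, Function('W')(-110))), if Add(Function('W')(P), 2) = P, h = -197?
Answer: -170904400191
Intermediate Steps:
Function('E')(N, J) = 176 (Function('E')(N, J) = Add(-21, Mul(-1, -197)) = Add(-21, 197) = 176)
Function('W')(P) = Add(-2, P)
Mul(Add(-478253, Function('E')(409, 328)), Add(357595, Function('W')(-110))) = Mul(Add(-478253, 176), Add(357595, Add(-2, -110))) = Mul(-478077, Add(357595, -112)) = Mul(-478077, 357483) = -170904400191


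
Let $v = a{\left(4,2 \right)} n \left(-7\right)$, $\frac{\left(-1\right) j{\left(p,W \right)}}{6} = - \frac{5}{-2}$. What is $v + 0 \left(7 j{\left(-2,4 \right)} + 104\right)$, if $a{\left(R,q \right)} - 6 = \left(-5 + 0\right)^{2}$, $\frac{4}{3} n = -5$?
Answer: $\frac{3255}{4} \approx 813.75$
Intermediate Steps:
$j{\left(p,W \right)} = -15$ ($j{\left(p,W \right)} = - 6 \left(- \frac{5}{-2}\right) = - 6 \left(\left(-5\right) \left(- \frac{1}{2}\right)\right) = \left(-6\right) \frac{5}{2} = -15$)
$n = - \frac{15}{4}$ ($n = \frac{3}{4} \left(-5\right) = - \frac{15}{4} \approx -3.75$)
$a{\left(R,q \right)} = 31$ ($a{\left(R,q \right)} = 6 + \left(-5 + 0\right)^{2} = 6 + \left(-5\right)^{2} = 6 + 25 = 31$)
$v = \frac{3255}{4}$ ($v = 31 \left(- \frac{15}{4}\right) \left(-7\right) = \left(- \frac{465}{4}\right) \left(-7\right) = \frac{3255}{4} \approx 813.75$)
$v + 0 \left(7 j{\left(-2,4 \right)} + 104\right) = \frac{3255}{4} + 0 \left(7 \left(-15\right) + 104\right) = \frac{3255}{4} + 0 \left(-105 + 104\right) = \frac{3255}{4} + 0 \left(-1\right) = \frac{3255}{4} + 0 = \frac{3255}{4}$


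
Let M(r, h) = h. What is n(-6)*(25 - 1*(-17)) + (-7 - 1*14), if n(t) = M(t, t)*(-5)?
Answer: 1239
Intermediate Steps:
n(t) = -5*t (n(t) = t*(-5) = -5*t)
n(-6)*(25 - 1*(-17)) + (-7 - 1*14) = (-5*(-6))*(25 - 1*(-17)) + (-7 - 1*14) = 30*(25 + 17) + (-7 - 14) = 30*42 - 21 = 1260 - 21 = 1239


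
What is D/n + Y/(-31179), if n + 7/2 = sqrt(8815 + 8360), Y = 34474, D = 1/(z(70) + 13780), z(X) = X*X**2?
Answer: -422191077037607/381838359278310 + sqrt(687)/1224665189 ≈ -1.1057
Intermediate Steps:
z(X) = X**3
D = 1/356780 (D = 1/(70**3 + 13780) = 1/(343000 + 13780) = 1/356780 ≈ 2.8028e-6)
n = -7/2 + 5*sqrt(687) (n = -7/2 + sqrt(8815 + 8360) = -7/2 + sqrt(17175) = -7/2 + 5*sqrt(687) ≈ 127.55)
D/n + Y/(-31179) = 1/(356780*(-7/2 + 5*sqrt(687))) + 34474/(-31179) = 1/(356780*(-7/2 + 5*sqrt(687))) + 34474*(-1/31179) = 1/(356780*(-7/2 + 5*sqrt(687))) - 34474/31179 = -34474/31179 + 1/(356780*(-7/2 + 5*sqrt(687)))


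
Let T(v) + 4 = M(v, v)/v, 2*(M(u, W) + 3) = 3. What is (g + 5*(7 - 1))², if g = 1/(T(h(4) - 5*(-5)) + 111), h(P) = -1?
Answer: 2636411716/2927521 ≈ 900.56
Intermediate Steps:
M(u, W) = -3/2 (M(u, W) = -3 + (½)*3 = -3 + 3/2 = -3/2)
T(v) = -4 - 3/(2*v)
g = 16/1711 (g = 1/((-4 - 3/(2*(-1 - 5*(-5)))) + 111) = 1/((-4 - 3/(2*(-1 + 25))) + 111) = 1/((-4 - 3/2/24) + 111) = 1/((-4 - 3/2*1/24) + 111) = 1/((-4 - 1/16) + 111) = 1/(-65/16 + 111) = 1/(1711/16) = 16/1711 ≈ 0.0093513)
(g + 5*(7 - 1))² = (16/1711 + 5*(7 - 1))² = (16/1711 + 5*6)² = (16/1711 + 30)² = (51346/1711)² = 2636411716/2927521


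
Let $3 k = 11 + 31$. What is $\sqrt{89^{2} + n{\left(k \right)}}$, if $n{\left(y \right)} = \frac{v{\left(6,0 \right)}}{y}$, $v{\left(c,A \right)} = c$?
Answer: $\frac{5 \sqrt{15526}}{7} \approx 89.002$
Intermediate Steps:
$k = 14$ ($k = \frac{11 + 31}{3} = \frac{1}{3} \cdot 42 = 14$)
$n{\left(y \right)} = \frac{6}{y}$
$\sqrt{89^{2} + n{\left(k \right)}} = \sqrt{89^{2} + \frac{6}{14}} = \sqrt{7921 + 6 \cdot \frac{1}{14}} = \sqrt{7921 + \frac{3}{7}} = \sqrt{\frac{55450}{7}} = \frac{5 \sqrt{15526}}{7}$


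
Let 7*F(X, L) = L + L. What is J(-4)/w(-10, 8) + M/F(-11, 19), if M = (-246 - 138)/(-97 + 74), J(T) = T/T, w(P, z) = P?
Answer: 13003/4370 ≈ 2.9755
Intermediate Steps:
J(T) = 1
M = 384/23 (M = -384/(-23) = -384*(-1/23) = 384/23 ≈ 16.696)
F(X, L) = 2*L/7 (F(X, L) = (L + L)/7 = (2*L)/7 = 2*L/7)
J(-4)/w(-10, 8) + M/F(-11, 19) = 1/(-10) + 384/(23*(((2/7)*19))) = 1*(-⅒) + 384/(23*(38/7)) = -⅒ + (384/23)*(7/38) = -⅒ + 1344/437 = 13003/4370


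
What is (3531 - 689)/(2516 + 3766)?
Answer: 1421/3141 ≈ 0.45240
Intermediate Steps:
(3531 - 689)/(2516 + 3766) = 2842/6282 = 2842*(1/6282) = 1421/3141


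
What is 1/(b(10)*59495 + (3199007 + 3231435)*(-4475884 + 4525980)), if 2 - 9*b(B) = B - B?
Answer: 9/2899254920878 ≈ 3.1042e-12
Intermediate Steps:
b(B) = 2/9 (b(B) = 2/9 - (B - B)/9 = 2/9 - ⅑*0 = 2/9 + 0 = 2/9)
1/(b(10)*59495 + (3199007 + 3231435)*(-4475884 + 4525980)) = 1/((2/9)*59495 + (3199007 + 3231435)*(-4475884 + 4525980)) = 1/(118990/9 + 6430442*50096) = 1/(118990/9 + 322139422432) = 1/(2899254920878/9) = 9/2899254920878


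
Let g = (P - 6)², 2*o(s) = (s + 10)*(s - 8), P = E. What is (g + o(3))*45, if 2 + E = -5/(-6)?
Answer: 3395/4 ≈ 848.75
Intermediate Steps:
E = -7/6 (E = -2 - 5/(-6) = -2 - 5*(-⅙) = -2 + ⅚ = -7/6 ≈ -1.1667)
P = -7/6 ≈ -1.1667
o(s) = (-8 + s)*(10 + s)/2 (o(s) = ((s + 10)*(s - 8))/2 = ((10 + s)*(-8 + s))/2 = ((-8 + s)*(10 + s))/2 = (-8 + s)*(10 + s)/2)
g = 1849/36 (g = (-7/6 - 6)² = (-43/6)² = 1849/36 ≈ 51.361)
(g + o(3))*45 = (1849/36 + (-40 + 3 + (½)*3²))*45 = (1849/36 + (-40 + 3 + (½)*9))*45 = (1849/36 + (-40 + 3 + 9/2))*45 = (1849/36 - 65/2)*45 = (679/36)*45 = 3395/4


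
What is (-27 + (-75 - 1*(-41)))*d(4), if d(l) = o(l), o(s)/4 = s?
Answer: -976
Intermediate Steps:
o(s) = 4*s
d(l) = 4*l
(-27 + (-75 - 1*(-41)))*d(4) = (-27 + (-75 - 1*(-41)))*(4*4) = (-27 + (-75 + 41))*16 = (-27 - 34)*16 = -61*16 = -976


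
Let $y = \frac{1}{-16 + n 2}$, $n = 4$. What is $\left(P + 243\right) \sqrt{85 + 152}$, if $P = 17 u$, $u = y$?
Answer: $\frac{1927 \sqrt{237}}{8} \approx 3708.2$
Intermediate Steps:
$y = - \frac{1}{8}$ ($y = \frac{1}{-16 + 4 \cdot 2} = \frac{1}{-16 + 8} = \frac{1}{-8} = - \frac{1}{8} \approx -0.125$)
$u = - \frac{1}{8} \approx -0.125$
$P = - \frac{17}{8}$ ($P = 17 \left(- \frac{1}{8}\right) = - \frac{17}{8} \approx -2.125$)
$\left(P + 243\right) \sqrt{85 + 152} = \left(- \frac{17}{8} + 243\right) \sqrt{85 + 152} = \frac{1927 \sqrt{237}}{8}$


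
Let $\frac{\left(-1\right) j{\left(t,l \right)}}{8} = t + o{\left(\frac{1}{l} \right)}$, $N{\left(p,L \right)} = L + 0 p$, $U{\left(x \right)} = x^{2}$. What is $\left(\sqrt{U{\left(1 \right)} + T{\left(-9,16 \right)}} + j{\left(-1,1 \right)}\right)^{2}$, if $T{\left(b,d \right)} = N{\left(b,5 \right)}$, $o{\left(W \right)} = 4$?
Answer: $\left(24 - \sqrt{6}\right)^{2} \approx 464.42$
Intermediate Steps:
$N{\left(p,L \right)} = L$ ($N{\left(p,L \right)} = L + 0 = L$)
$T{\left(b,d \right)} = 5$
$j{\left(t,l \right)} = -32 - 8 t$ ($j{\left(t,l \right)} = - 8 \left(t + 4\right) = - 8 \left(4 + t\right) = -32 - 8 t$)
$\left(\sqrt{U{\left(1 \right)} + T{\left(-9,16 \right)}} + j{\left(-1,1 \right)}\right)^{2} = \left(\sqrt{1^{2} + 5} - 24\right)^{2} = \left(\sqrt{1 + 5} + \left(-32 + 8\right)\right)^{2} = \left(\sqrt{6} - 24\right)^{2} = \left(-24 + \sqrt{6}\right)^{2}$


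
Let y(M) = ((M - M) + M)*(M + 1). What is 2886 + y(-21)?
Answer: 3306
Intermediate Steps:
y(M) = M*(1 + M) (y(M) = (0 + M)*(1 + M) = M*(1 + M))
2886 + y(-21) = 2886 - 21*(1 - 21) = 2886 - 21*(-20) = 2886 + 420 = 3306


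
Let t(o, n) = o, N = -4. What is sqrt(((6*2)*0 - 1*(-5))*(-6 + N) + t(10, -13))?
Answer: 2*I*sqrt(10) ≈ 6.3246*I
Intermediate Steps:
sqrt(((6*2)*0 - 1*(-5))*(-6 + N) + t(10, -13)) = sqrt(((6*2)*0 - 1*(-5))*(-6 - 4) + 10) = sqrt((12*0 + 5)*(-10) + 10) = sqrt((0 + 5)*(-10) + 10) = sqrt(5*(-10) + 10) = sqrt(-50 + 10) = sqrt(-40) = 2*I*sqrt(10)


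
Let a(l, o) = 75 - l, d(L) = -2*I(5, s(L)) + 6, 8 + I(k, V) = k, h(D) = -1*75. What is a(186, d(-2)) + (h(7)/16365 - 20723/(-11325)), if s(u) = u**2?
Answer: -1348916657/12355575 ≈ -109.17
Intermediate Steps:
h(D) = -75
I(k, V) = -8 + k
d(L) = 12 (d(L) = -2*(-8 + 5) + 6 = -2*(-3) + 6 = 6 + 6 = 12)
a(186, d(-2)) + (h(7)/16365 - 20723/(-11325)) = (75 - 1*186) + (-75/16365 - 20723/(-11325)) = (75 - 186) + (-75*1/16365 - 20723*(-1/11325)) = -111 + (-5/1091 + 20723/11325) = -111 + 22552168/12355575 = -1348916657/12355575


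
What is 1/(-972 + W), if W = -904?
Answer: -1/1876 ≈ -0.00053305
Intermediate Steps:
1/(-972 + W) = 1/(-972 - 904) = 1/(-1876) = -1/1876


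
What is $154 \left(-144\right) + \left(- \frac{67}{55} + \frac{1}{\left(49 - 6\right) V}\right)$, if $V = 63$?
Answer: $- \frac{3304294568}{148995} \approx -22177.0$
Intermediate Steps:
$154 \left(-144\right) + \left(- \frac{67}{55} + \frac{1}{\left(49 - 6\right) V}\right) = 154 \left(-144\right) - \left(\frac{67}{55} - \frac{1}{\left(49 - 6\right) 63}\right) = -22176 - \left(\frac{67}{55} - \frac{1}{43} \cdot \frac{1}{63}\right) = -22176 + \left(- \frac{67}{55} + \frac{1}{43} \cdot \frac{1}{63}\right) = -22176 + \left(- \frac{67}{55} + \frac{1}{2709}\right) = -22176 - \frac{181448}{148995} = - \frac{3304294568}{148995}$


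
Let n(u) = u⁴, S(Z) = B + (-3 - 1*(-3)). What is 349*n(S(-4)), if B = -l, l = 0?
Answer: 0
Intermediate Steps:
B = 0 (B = -1*0 = 0)
S(Z) = 0 (S(Z) = 0 + (-3 - 1*(-3)) = 0 + (-3 + 3) = 0 + 0 = 0)
349*n(S(-4)) = 349*0⁴ = 349*0 = 0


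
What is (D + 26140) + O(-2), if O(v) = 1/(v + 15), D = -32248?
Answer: -79403/13 ≈ -6107.9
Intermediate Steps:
O(v) = 1/(15 + v)
(D + 26140) + O(-2) = (-32248 + 26140) + 1/(15 - 2) = -6108 + 1/13 = -79403/13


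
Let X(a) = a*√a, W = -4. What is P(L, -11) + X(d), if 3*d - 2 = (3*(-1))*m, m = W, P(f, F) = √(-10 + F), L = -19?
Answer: 14*√42/9 + I*√21 ≈ 10.081 + 4.5826*I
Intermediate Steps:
m = -4
d = 14/3 (d = ⅔ + ((3*(-1))*(-4))/3 = ⅔ + (-3*(-4))/3 = ⅔ + (⅓)*12 = ⅔ + 4 = 14/3 ≈ 4.6667)
X(a) = a^(3/2)
P(L, -11) + X(d) = √(-10 - 11) + (14/3)^(3/2) = √(-21) + 14*√42/9 = I*√21 + 14*√42/9 = 14*√42/9 + I*√21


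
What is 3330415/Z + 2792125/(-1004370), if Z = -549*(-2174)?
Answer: 208252180/19979028477 ≈ 0.010424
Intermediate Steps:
Z = 1193526
3330415/Z + 2792125/(-1004370) = 3330415/1193526 + 2792125/(-1004370) = 3330415*(1/1193526) + 2792125*(-1/1004370) = 3330415/1193526 - 558425/200874 = 208252180/19979028477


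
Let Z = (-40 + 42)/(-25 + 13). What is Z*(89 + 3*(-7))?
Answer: -34/3 ≈ -11.333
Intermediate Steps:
Z = -⅙ (Z = 2/(-12) = 2*(-1/12) = -⅙ ≈ -0.16667)
Z*(89 + 3*(-7)) = -(89 + 3*(-7))/6 = -(89 - 21)/6 = -⅙*68 = -34/3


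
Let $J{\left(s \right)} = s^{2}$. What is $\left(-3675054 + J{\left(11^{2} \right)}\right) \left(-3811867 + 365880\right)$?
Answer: $12613735612631$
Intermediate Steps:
$\left(-3675054 + J{\left(11^{2} \right)}\right) \left(-3811867 + 365880\right) = \left(-3675054 + \left(11^{2}\right)^{2}\right) \left(-3811867 + 365880\right) = \left(-3675054 + 121^{2}\right) \left(-3445987\right) = \left(-3675054 + 14641\right) \left(-3445987\right) = \left(-3660413\right) \left(-3445987\right) = 12613735612631$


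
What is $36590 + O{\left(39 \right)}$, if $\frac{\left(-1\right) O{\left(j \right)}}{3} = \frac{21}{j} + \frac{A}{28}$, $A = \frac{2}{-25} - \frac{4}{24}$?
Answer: $\frac{665909081}{18200} \approx 36588.0$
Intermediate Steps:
$A = - \frac{37}{150}$ ($A = 2 \left(- \frac{1}{25}\right) - \frac{1}{6} = - \frac{2}{25} - \frac{1}{6} = - \frac{37}{150} \approx -0.24667$)
$O{\left(j \right)} = \frac{37}{1400} - \frac{63}{j}$ ($O{\left(j \right)} = - 3 \left(\frac{21}{j} - \frac{37}{150 \cdot 28}\right) = - 3 \left(\frac{21}{j} - \frac{37}{4200}\right) = - 3 \left(- \frac{37}{4200} + \frac{21}{j}\right) = \frac{37}{1400} - \frac{63}{j}$)
$36590 + O{\left(39 \right)} = 36590 + \left(\frac{37}{1400} - \frac{63}{39}\right) = 36590 + \left(\frac{37}{1400} - \frac{21}{13}\right) = 36590 - \frac{28919}{18200} = \frac{665909081}{18200}$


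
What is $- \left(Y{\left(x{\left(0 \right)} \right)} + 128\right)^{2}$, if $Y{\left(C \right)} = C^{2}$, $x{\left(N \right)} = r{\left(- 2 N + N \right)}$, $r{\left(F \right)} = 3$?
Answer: $-18769$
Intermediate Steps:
$x{\left(N \right)} = 3$
$- \left(Y{\left(x{\left(0 \right)} \right)} + 128\right)^{2} = - \left(3^{2} + 128\right)^{2} = - \left(9 + 128\right)^{2} = - 137^{2} = \left(-1\right) 18769 = -18769$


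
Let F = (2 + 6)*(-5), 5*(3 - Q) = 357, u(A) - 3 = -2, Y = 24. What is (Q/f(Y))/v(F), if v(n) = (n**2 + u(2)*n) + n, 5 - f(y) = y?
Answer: 9/3800 ≈ 0.0023684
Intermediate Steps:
u(A) = 1 (u(A) = 3 - 2 = 1)
f(y) = 5 - y
Q = -342/5 (Q = 3 - 1/5*357 = 3 - 357/5 = -342/5 ≈ -68.400)
F = -40 (F = 8*(-5) = -40)
v(n) = n**2 + 2*n (v(n) = (n**2 + 1*n) + n = (n**2 + n) + n = (n + n**2) + n = n**2 + 2*n)
(Q/f(Y))/v(F) = (-342/(5*(5 - 1*24)))/((-40*(2 - 40))) = (-342/(5*(5 - 24)))/((-40*(-38))) = -342/5/(-19)/1520 = -342/5*(-1/19)*(1/1520) = (18/5)*(1/1520) = 9/3800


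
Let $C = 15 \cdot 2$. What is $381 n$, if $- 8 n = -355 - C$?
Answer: $\frac{146685}{8} \approx 18336.0$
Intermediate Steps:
$C = 30$
$n = \frac{385}{8}$ ($n = - \frac{-355 - 30}{8} = \left(- \frac{1}{8}\right) \left(-385\right) = \frac{385}{8} \approx 48.125$)
$381 n = 381 \cdot \frac{385}{8} = \frac{146685}{8}$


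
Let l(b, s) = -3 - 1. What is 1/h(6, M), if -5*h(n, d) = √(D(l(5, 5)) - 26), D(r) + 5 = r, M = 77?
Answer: I*√35/7 ≈ 0.84515*I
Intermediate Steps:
l(b, s) = -4
D(r) = -5 + r
h(n, d) = -I*√35/5 (h(n, d) = -√((-5 - 4) - 26)/5 = -√(-9 - 26)/5 = -I*√35/5)
1/h(6, M) = 1/(-I*√35/5) = I*√35/7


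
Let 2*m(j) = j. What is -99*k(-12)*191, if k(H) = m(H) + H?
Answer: 340362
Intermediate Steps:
m(j) = j/2
k(H) = 3*H/2 (k(H) = H/2 + H = 3*H/2)
-99*k(-12)*191 = -297*(-12)/2*191 = -99*(-18)*191 = 1782*191 = 340362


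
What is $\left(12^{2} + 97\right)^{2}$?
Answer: $58081$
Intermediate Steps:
$\left(12^{2} + 97\right)^{2} = \left(144 + 97\right)^{2} = 241^{2} = 58081$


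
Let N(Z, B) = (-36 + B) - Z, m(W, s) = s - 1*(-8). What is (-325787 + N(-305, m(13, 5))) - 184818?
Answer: -510323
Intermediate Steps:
m(W, s) = 8 + s (m(W, s) = s + 8 = 8 + s)
N(Z, B) = -36 + B - Z
(-325787 + N(-305, m(13, 5))) - 184818 = (-325787 + (-36 + (8 + 5) - 1*(-305))) - 184818 = (-325787 + (-36 + 13 + 305)) - 184818 = (-325787 + 282) - 184818 = -325505 - 184818 = -510323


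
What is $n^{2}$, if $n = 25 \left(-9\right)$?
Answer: $50625$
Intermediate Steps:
$n = -225$
$n^{2} = \left(-225\right)^{2} = 50625$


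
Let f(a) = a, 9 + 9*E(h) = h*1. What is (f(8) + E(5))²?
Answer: 4624/81 ≈ 57.086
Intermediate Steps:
E(h) = -1 + h/9 (E(h) = -1 + (h*1)/9 = -1 + h/9)
(f(8) + E(5))² = (8 + (-1 + (⅑)*5))² = (8 + (-1 + 5/9))² = (8 - 4/9)² = (68/9)² = 4624/81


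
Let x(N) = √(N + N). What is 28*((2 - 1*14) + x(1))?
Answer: -336 + 28*√2 ≈ -296.40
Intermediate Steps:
x(N) = √2*√N (x(N) = √(2*N) = √2*√N)
28*((2 - 1*14) + x(1)) = 28*((2 - 1*14) + √2*√1) = 28*((2 - 14) + √2*1) = 28*(-12 + √2) = -336 + 28*√2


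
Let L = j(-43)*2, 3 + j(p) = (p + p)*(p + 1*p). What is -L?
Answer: -14786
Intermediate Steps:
j(p) = -3 + 4*p**2 (j(p) = -3 + (p + p)*(p + 1*p) = -3 + (2*p)*(p + p) = -3 + (2*p)*(2*p) = -3 + 4*p**2)
L = 14786 (L = (-3 + 4*(-43)**2)*2 = (-3 + 4*1849)*2 = (-3 + 7396)*2 = 7393*2 = 14786)
-L = -1*14786 = -14786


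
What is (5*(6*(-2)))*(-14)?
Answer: 840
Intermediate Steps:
(5*(6*(-2)))*(-14) = (5*(-12))*(-14) = -60*(-14) = 840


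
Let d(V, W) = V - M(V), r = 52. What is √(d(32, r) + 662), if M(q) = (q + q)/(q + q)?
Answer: 3*√77 ≈ 26.325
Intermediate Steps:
M(q) = 1 (M(q) = (2*q)/((2*q)) = (2*q)*(1/(2*q)) = 1)
d(V, W) = -1 + V (d(V, W) = V - 1*1 = V - 1 = -1 + V)
√(d(32, r) + 662) = √((-1 + 32) + 662) = √(31 + 662) = √693 = 3*√77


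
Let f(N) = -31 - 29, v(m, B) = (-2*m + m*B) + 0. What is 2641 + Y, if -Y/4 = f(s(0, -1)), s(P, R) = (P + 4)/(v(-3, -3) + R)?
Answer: 2881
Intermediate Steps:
v(m, B) = -2*m + B*m (v(m, B) = (-2*m + B*m) + 0 = -2*m + B*m)
s(P, R) = (4 + P)/(15 + R) (s(P, R) = (P + 4)/(-3*(-2 - 3) + R) = (4 + P)/(-3*(-5) + R) = (4 + P)/(15 + R))
f(N) = -60
Y = 240 (Y = -4*(-60) = 240)
2641 + Y = 2641 + 240 = 2881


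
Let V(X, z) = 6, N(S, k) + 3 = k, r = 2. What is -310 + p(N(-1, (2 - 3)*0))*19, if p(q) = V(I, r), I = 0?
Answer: -196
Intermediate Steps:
N(S, k) = -3 + k
p(q) = 6
-310 + p(N(-1, (2 - 3)*0))*19 = -310 + 6*19 = -310 + 114 = -196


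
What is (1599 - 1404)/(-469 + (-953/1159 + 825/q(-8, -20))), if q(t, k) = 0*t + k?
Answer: -301340/789777 ≈ -0.38155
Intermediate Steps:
q(t, k) = k (q(t, k) = 0 + k = k)
(1599 - 1404)/(-469 + (-953/1159 + 825/q(-8, -20))) = (1599 - 1404)/(-469 + (-953/1159 + 825/(-20))) = 195/(-469 + (-953*1/1159 + 825*(-1/20))) = 195/(-469 + (-953/1159 - 165/4)) = 195/(-469 - 195047/4636) = 195/(-2369331/4636) = 195*(-4636/2369331) = -301340/789777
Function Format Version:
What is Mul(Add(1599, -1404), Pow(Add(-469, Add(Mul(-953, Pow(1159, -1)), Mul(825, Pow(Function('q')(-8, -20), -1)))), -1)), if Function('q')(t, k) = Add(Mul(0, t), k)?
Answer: Rational(-301340, 789777) ≈ -0.38155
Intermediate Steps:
Function('q')(t, k) = k (Function('q')(t, k) = Add(0, k) = k)
Mul(Add(1599, -1404), Pow(Add(-469, Add(Mul(-953, Pow(1159, -1)), Mul(825, Pow(Function('q')(-8, -20), -1)))), -1)) = Mul(Add(1599, -1404), Pow(Add(-469, Add(Mul(-953, Pow(1159, -1)), Mul(825, Pow(-20, -1)))), -1)) = Mul(195, Pow(Add(-469, Add(Mul(-953, Rational(1, 1159)), Mul(825, Rational(-1, 20)))), -1)) = Mul(195, Pow(Add(-469, Add(Rational(-953, 1159), Rational(-165, 4))), -1)) = Mul(195, Pow(Add(-469, Rational(-195047, 4636)), -1)) = Mul(195, Pow(Rational(-2369331, 4636), -1)) = Mul(195, Rational(-4636, 2369331)) = Rational(-301340, 789777)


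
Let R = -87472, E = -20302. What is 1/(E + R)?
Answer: -1/107774 ≈ -9.2787e-6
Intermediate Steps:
1/(E + R) = 1/(-20302 - 87472) = 1/(-107774) = -1/107774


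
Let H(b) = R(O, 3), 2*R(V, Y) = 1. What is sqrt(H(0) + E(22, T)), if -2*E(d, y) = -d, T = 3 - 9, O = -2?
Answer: sqrt(46)/2 ≈ 3.3912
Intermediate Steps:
R(V, Y) = 1/2 (R(V, Y) = (1/2)*1 = 1/2)
H(b) = 1/2
T = -6
E(d, y) = d/2 (E(d, y) = -(-1)*d/2 = d/2)
sqrt(H(0) + E(22, T)) = sqrt(1/2 + (1/2)*22) = sqrt(1/2 + 11) = sqrt(23/2) = sqrt(46)/2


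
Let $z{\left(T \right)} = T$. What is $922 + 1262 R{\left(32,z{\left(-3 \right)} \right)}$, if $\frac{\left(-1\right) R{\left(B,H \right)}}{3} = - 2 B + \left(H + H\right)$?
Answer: $265942$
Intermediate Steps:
$R{\left(B,H \right)} = - 6 H + 6 B$ ($R{\left(B,H \right)} = - 3 \left(- 2 B + \left(H + H\right)\right) = - 3 \left(- 2 B + 2 H\right) = - 6 H + 6 B$)
$922 + 1262 R{\left(32,z{\left(-3 \right)} \right)} = 922 + 1262 \left(\left(-6\right) \left(-3\right) + 6 \cdot 32\right) = 922 + 1262 \left(18 + 192\right) = 922 + 1262 \cdot 210 = 922 + 265020 = 265942$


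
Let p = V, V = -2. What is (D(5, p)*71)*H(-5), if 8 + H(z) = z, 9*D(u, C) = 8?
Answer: -7384/9 ≈ -820.44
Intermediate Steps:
p = -2
D(u, C) = 8/9 (D(u, C) = (1/9)*8 = 8/9)
H(z) = -8 + z
(D(5, p)*71)*H(-5) = ((8/9)*71)*(-8 - 5) = (568/9)*(-13) = -7384/9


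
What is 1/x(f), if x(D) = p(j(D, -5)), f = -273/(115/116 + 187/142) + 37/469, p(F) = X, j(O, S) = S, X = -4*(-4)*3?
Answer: 1/48 ≈ 0.020833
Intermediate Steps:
X = 48 (X = 16*3 = 48)
p(F) = 48
f = -351269775/2972053 (f = -273/(115*(1/116) + 187*(1/142)) + 37*(1/469) = -273/(115/116 + 187/142) + 37/469 = -273/19011/8236 + 37/469 = -273*8236/19011 + 37/469 = -749476/6337 + 37/469 = -351269775/2972053 ≈ -118.19)
x(D) = 48
1/x(f) = 1/48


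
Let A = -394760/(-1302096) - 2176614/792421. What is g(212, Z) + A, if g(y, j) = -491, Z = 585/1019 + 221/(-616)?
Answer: -63642397193405/128976026802 ≈ -493.44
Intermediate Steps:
Z = 135161/627704 (Z = 585*(1/1019) + 221*(-1/616) = 585/1019 - 221/616 = 135161/627704 ≈ 0.21533)
A = -315168033623/128976026802 (A = -394760*(-1/1302096) - 2176614*1/792421 = 49345/162762 - 2176614/792421 = -315168033623/128976026802 ≈ -2.4436)
g(212, Z) + A = -491 - 315168033623/128976026802 = -63642397193405/128976026802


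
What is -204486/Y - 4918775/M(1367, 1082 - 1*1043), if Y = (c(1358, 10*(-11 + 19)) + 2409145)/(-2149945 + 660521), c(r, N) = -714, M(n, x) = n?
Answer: 404495678547463/3292325177 ≈ 1.2286e+5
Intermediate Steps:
Y = -2408431/1489424 (Y = (-714 + 2409145)/(-2149945 + 660521) = 2408431/(-1489424) = 2408431*(-1/1489424) = -2408431/1489424 ≈ -1.6170)
-204486/Y - 4918775/M(1367, 1082 - 1*1043) = -204486/(-2408431/1489424) - 4918775/1367 = -204486*(-1489424/2408431) - 4918775*1/1367 = 304566356064/2408431 - 4918775/1367 = 404495678547463/3292325177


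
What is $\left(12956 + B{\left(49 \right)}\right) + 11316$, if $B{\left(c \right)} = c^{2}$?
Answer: $26673$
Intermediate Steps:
$\left(12956 + B{\left(49 \right)}\right) + 11316 = \left(12956 + 49^{2}\right) + 11316 = \left(12956 + 2401\right) + 11316 = 15357 + 11316 = 26673$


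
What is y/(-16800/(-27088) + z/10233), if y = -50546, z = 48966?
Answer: -145947101679/15607348 ≈ -9351.2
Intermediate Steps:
y/(-16800/(-27088) + z/10233) = -50546/(-16800/(-27088) + 48966/10233) = -50546/(-16800*(-1/27088) + 48966*(1/10233)) = -50546/(1050/1693 + 16322/3411) = -50546/31214696/5774823 = -50546*5774823/31214696 = -145947101679/15607348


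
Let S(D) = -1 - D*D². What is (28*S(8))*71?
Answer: -1019844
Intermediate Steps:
S(D) = -1 - D³
(28*S(8))*71 = (28*(-1 - 1*8³))*71 = (28*(-1 - 1*512))*71 = (28*(-1 - 512))*71 = (28*(-513))*71 = -14364*71 = -1019844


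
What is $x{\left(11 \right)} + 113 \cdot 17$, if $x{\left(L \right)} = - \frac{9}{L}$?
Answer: $\frac{21122}{11} \approx 1920.2$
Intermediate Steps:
$x{\left(11 \right)} + 113 \cdot 17 = - \frac{9}{11} + 113 \cdot 17 = \left(-9\right) \frac{1}{11} + 1921 = - \frac{9}{11} + 1921 = \frac{21122}{11}$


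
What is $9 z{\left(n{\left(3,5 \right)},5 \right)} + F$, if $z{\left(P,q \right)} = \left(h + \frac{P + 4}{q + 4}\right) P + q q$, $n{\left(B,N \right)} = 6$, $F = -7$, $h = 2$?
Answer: $386$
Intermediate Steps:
$z{\left(P,q \right)} = q^{2} + P \left(2 + \frac{4 + P}{4 + q}\right)$ ($z{\left(P,q \right)} = \left(2 + \frac{P + 4}{q + 4}\right) P + q q = \left(2 + \frac{4 + P}{4 + q}\right) P + q^{2} = P \left(2 + \frac{4 + P}{4 + q}\right) + q^{2} = q^{2} + P \left(2 + \frac{4 + P}{4 + q}\right)$)
$9 z{\left(n{\left(3,5 \right)},5 \right)} + F = 9 \frac{6^{2} + 5^{3} + 4 \cdot 5^{2} + 12 \cdot 6 + 2 \cdot 6 \cdot 5}{4 + 5} - 7 = 9 \frac{36 + 125 + 4 \cdot 25 + 72 + 60}{9} - 7 = 9 \frac{36 + 125 + 100 + 72 + 60}{9} - 7 = 9 \cdot \frac{1}{9} \cdot 393 - 7 = 9 \cdot \frac{131}{3} - 7 = 393 - 7 = 386$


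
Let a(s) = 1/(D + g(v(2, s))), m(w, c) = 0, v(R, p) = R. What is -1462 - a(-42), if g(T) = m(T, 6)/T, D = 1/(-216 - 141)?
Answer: -1105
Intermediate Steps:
D = -1/357 (D = 1/(-357) = -1/357 ≈ -0.0028011)
g(T) = 0 (g(T) = 0/T = 0)
a(s) = -357 (a(s) = 1/(-1/357 + 0) = 1/(-1/357) = -357)
-1462 - a(-42) = -1462 - 1*(-357) = -1462 + 357 = -1105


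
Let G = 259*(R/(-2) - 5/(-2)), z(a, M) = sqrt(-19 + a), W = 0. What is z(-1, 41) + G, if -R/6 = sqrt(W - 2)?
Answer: 1295/2 + 2*I*sqrt(5) + 777*I*sqrt(2) ≈ 647.5 + 1103.3*I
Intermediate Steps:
R = -6*I*sqrt(2) (R = -6*sqrt(0 - 2) = -6*I*sqrt(2) ≈ -8.4853*I)
G = 1295/2 + 777*I*sqrt(2) (G = 259*(-6*I*sqrt(2)/(-2) - 5/(-2)) = 259*(-6*I*sqrt(2)*(-1/2) - 5*(-1/2)) = 259*(3*I*sqrt(2) + 5/2) = 259*(5/2 + 3*I*sqrt(2)) = 1295/2 + 777*I*sqrt(2) ≈ 647.5 + 1098.8*I)
z(-1, 41) + G = sqrt(-19 - 1) + (1295/2 + 777*I*sqrt(2)) = sqrt(-20) + (1295/2 + 777*I*sqrt(2)) = 2*I*sqrt(5) + (1295/2 + 777*I*sqrt(2)) = 1295/2 + 2*I*sqrt(5) + 777*I*sqrt(2)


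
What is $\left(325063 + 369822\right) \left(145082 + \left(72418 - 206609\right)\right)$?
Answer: $7567992535$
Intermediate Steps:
$\left(325063 + 369822\right) \left(145082 + \left(72418 - 206609\right)\right) = 694885 \left(145082 + \left(72418 - 206609\right)\right) = 694885 \left(145082 - 134191\right) = 694885 \cdot 10891 = 7567992535$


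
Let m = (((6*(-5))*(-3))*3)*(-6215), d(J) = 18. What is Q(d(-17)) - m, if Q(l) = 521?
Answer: 1678571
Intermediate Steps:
m = -1678050 (m = (-30*(-3)*3)*(-6215) = (90*3)*(-6215) = 270*(-6215) = -1678050)
Q(d(-17)) - m = 521 - 1*(-1678050) = 521 + 1678050 = 1678571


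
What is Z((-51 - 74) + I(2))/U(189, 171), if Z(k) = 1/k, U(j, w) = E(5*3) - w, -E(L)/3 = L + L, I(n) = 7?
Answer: 1/30798 ≈ 3.2470e-5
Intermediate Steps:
E(L) = -6*L (E(L) = -3*(L + L) = -6*L)
U(j, w) = -90 - w (U(j, w) = -30*3 - w = -6*15 - w = -90 - w)
Z((-51 - 74) + I(2))/U(189, 171) = 1/(((-51 - 74) + 7)*(-90 - 1*171)) = 1/((-125 + 7)*(-90 - 171)) = 1/(-118*(-261)) = -1/118*(-1/261) = 1/30798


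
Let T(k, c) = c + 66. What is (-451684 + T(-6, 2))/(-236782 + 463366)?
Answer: -56452/28323 ≈ -1.9932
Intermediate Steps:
T(k, c) = 66 + c
(-451684 + T(-6, 2))/(-236782 + 463366) = (-451684 + (66 + 2))/(-236782 + 463366) = (-451684 + 68)/226584 = -451616*1/226584 = -56452/28323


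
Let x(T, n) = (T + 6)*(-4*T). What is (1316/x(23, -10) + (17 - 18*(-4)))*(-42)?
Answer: -2479428/667 ≈ -3717.3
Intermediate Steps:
x(T, n) = -4*T*(6 + T) (x(T, n) = (6 + T)*(-4*T) = -4*T*(6 + T))
(1316/x(23, -10) + (17 - 18*(-4)))*(-42) = (1316/((-4*23*(6 + 23))) + (17 - 18*(-4)))*(-42) = (1316/((-4*23*29)) + (17 + 72))*(-42) = (1316/(-2668) + 89)*(-42) = (1316*(-1/2668) + 89)*(-42) = (-329/667 + 89)*(-42) = (59034/667)*(-42) = -2479428/667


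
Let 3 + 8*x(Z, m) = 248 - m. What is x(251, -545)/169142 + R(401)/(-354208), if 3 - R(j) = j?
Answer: 25574139/14977862384 ≈ 0.0017075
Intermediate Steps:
R(j) = 3 - j
x(Z, m) = 245/8 - m/8 (x(Z, m) = -3/8 + (248 - m)/8 = -3/8 + (31 - m/8) = 245/8 - m/8)
x(251, -545)/169142 + R(401)/(-354208) = (245/8 - 1/8*(-545))/169142 + (3 - 1*401)/(-354208) = (245/8 + 545/8)*(1/169142) + (3 - 401)*(-1/354208) = (395/4)*(1/169142) - 398*(-1/354208) = 395/676568 + 199/177104 = 25574139/14977862384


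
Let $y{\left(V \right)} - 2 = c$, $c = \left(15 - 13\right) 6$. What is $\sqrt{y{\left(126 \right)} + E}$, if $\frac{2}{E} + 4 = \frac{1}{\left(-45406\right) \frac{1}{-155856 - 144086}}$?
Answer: $\frac{4 \sqrt{3230199718}}{59159} \approx 3.8429$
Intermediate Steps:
$c = 12$ ($c = 2 \cdot 6 = 12$)
$y{\left(V \right)} = 14$ ($y{\left(V \right)} = 2 + 12 = 14$)
$E = \frac{45406}{59159}$ ($E = \frac{2}{-4 + \frac{1}{\left(-45406\right) \frac{1}{-155856 - 144086}}} = \frac{2}{-4 + \frac{1}{\left(-45406\right) \frac{1}{-299942}}} = \frac{2}{-4 + \frac{1}{\left(-45406\right) \left(- \frac{1}{299942}\right)}} = \frac{2}{-4 + \frac{1}{\frac{22703}{149971}}} = \frac{2}{-4 + \frac{149971}{22703}} = \frac{2}{\frac{59159}{22703}} = 2 \cdot \frac{22703}{59159} = \frac{45406}{59159} \approx 0.76752$)
$\sqrt{y{\left(126 \right)} + E} = \sqrt{14 + \frac{45406}{59159}} = \sqrt{\frac{873632}{59159}} = \frac{4 \sqrt{3230199718}}{59159}$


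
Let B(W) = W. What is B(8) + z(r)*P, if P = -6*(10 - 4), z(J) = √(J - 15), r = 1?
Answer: 8 - 36*I*√14 ≈ 8.0 - 134.7*I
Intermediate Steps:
z(J) = √(-15 + J)
P = -36 (P = -6*6 = -36)
B(8) + z(r)*P = 8 + √(-15 + 1)*(-36) = 8 + √(-14)*(-36) = 8 + (I*√14)*(-36) = 8 - 36*I*√14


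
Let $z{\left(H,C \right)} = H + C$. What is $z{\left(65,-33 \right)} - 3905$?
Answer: $-3873$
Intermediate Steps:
$z{\left(H,C \right)} = C + H$
$z{\left(65,-33 \right)} - 3905 = \left(-33 + 65\right) - 3905 = 32 - 3905 = -3873$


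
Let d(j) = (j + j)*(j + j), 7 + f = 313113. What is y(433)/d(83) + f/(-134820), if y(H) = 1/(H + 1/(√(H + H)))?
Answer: -87555059966184548/37700247234566385 - √866/4474142973988 ≈ -2.3224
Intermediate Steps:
f = 313106 (f = -7 + 313113 = 313106)
d(j) = 4*j² (d(j) = (2*j)*(2*j) = 4*j²)
y(H) = 1/(H + √2/(2*√H)) (y(H) = 1/(H + 1/(√(2*H))) = 1/(H + 1/(√2*√H)) = 1/(H + √2/(2*√H)))
y(433)/d(83) + f/(-134820) = (√2*√433/(1 + √2*433^(3/2)))/((4*83²)) + 313106/(-134820) = (√2*√433/(1 + √2*(433*√433)))/((4*6889)) + 313106*(-1/134820) = (√2*√433/(1 + 433*√866))/27556 - 156553/67410 = (√866/(1 + 433*√866))*(1/27556) - 156553/67410 = √866/(27556*(1 + 433*√866)) - 156553/67410 = -156553/67410 + √866/(27556*(1 + 433*√866))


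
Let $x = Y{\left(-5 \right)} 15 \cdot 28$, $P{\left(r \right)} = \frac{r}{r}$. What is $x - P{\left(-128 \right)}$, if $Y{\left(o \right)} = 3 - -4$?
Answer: $2939$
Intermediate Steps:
$P{\left(r \right)} = 1$
$Y{\left(o \right)} = 7$ ($Y{\left(o \right)} = 3 + 4 = 7$)
$x = 2940$ ($x = 7 \cdot 15 \cdot 28 = 105 \cdot 28 = 2940$)
$x - P{\left(-128 \right)} = 2940 - 1 = 2939$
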